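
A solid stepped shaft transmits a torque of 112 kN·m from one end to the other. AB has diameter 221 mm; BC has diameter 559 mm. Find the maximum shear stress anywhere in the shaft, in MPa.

52.8 MPa

Under the same torque, τ_max = 16T/(πd³) is largest where d is smallest — segment AB (d = 221 mm).
τ_max = 16·112000/(π·(0.221)³) = 5.285×10^7 Pa.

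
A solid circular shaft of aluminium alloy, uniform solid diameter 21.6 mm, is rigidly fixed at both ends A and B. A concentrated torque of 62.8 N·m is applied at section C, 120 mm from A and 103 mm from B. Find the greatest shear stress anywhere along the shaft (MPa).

17.1 MPa

With uniform GJ and both ends fixed, compatibility θ_AC = θ_CB gives T_A·a = T_B·b, together with T_A + T_B = T₀.
T_A = T₀·b/(a+b) = 62.80·103/223.0 = 29.01 N·m; T_B = 33.79 N·m.
τ in each portion: τ_AC = 1.47×10^7 Pa, τ_CB = 1.71×10^7 Pa; maximum is in CB.
τ_max = T_CB·r/J = 33.79·0.0108/2.14×10^-8 = 1.708×10^7 Pa.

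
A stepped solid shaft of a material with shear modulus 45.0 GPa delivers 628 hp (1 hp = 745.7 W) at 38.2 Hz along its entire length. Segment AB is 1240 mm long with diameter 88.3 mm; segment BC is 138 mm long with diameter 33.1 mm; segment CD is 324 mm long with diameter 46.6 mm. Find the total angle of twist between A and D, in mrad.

ω = 2π·38.2 = 240.0 rad/s, so T = P/ω = 628×745.7 / 240.0 = 1951 N·m.
J_AB = π(0.0883)⁴/32 = 5.97×10^-6 m⁴; J_BC = π(0.0331)⁴/32 = 1.18×10^-7 m⁴; J_CD = π(0.0466)⁴/32 = 4.63×10^-7 m⁴.
θ = (T/G)·Σ L_i/J_i = (1951/45.0×10⁹)·(1.24/5.97×10^-6 + 0.138/1.18×10^-7 + 0.324/4.63×10^-7) = 0.09013 rad.

90.1 mrad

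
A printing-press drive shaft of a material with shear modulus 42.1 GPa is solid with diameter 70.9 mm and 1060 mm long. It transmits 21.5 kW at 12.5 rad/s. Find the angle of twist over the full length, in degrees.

1.00°

ω = 12.5 rad/s, so T = P/ω = 21.5×10³ / 12.50 = 1720 N·m.
J = πd⁴/32 = π(0.0709)⁴/32 = 2.481×10^-6 m⁴.
θ = T·L/(G·J) = 1720 × 1.06 / (42.1×10⁹ × 2.481×10^-6) = 0.01746 rad.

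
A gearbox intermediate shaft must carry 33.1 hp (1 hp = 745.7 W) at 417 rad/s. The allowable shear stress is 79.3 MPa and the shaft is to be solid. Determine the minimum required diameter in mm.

ω = 417 rad/s, so T = P/ω = 33.1×745.7 / 417.0 = 59.19 N·m.
For a solid shaft τ_max = 16T/(πd³), so d = (16T/(π τ_allow))^(1/3) = (16·59.19/(π·7.93×10^7))^(1/3) = 0.01561 m.

15.6 mm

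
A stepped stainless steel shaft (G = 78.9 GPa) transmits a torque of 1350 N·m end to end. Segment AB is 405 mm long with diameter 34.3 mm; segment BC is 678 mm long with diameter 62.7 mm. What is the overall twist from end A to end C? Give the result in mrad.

58.6 mrad

J_AB = π(0.0343)⁴/32 = 1.36×10^-7 m⁴; J_BC = π(0.0627)⁴/32 = 1.52×10^-6 m⁴.
θ = (T/G)·Σ L_i/J_i = (1350/78.9×10⁹)·(0.405/1.36×10^-7 + 0.678/1.52×10^-6) = 0.05864 rad.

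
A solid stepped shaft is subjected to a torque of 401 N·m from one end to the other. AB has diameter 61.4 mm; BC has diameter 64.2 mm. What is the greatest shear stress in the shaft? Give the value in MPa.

8.82 MPa

Under the same torque, τ_max = 16T/(πd³) is largest where d is smallest — segment AB (d = 61.4 mm).
τ_max = 16·401.0/(π·(0.0614)³) = 8.823×10^6 Pa.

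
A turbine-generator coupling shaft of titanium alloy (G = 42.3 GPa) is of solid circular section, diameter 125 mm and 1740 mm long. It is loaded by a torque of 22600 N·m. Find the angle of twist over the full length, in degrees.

2.22°

J = πd⁴/32 = π(0.125)⁴/32 = 2.397×10^-5 m⁴.
θ = T·L/(G·J) = 22600 × 1.74 / (42.3×10⁹ × 2.397×10^-5) = 0.03879 rad.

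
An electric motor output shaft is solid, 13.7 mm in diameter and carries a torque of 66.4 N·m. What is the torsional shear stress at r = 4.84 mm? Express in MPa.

J = πd⁴/32 = π(0.0137)⁴/32 = 3.458×10^-9 m⁴.
Shear stress varies linearly with radius: τ = T·r/J = 66.40 × 0.00484 / 3.458×10^-9 = 9.292×10^7 Pa.

92.9 MPa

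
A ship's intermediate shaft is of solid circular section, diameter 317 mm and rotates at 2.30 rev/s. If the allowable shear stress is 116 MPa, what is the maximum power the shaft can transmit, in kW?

J = πd⁴/32 = π(0.317)⁴/32 = 9.914×10^-4 m⁴.
T_max = τ_allow·J/r = 1.16×10^8 × 9.914×10^-4 / 0.159 = 725500 N·m.
ω = 2π·2.30 = 14.45 rad/s, so P_max = T_max·ω = 1.049×10^7 W.

10500 kW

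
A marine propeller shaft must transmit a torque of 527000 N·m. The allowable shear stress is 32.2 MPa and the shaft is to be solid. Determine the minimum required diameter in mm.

437 mm

For a solid shaft τ_max = 16T/(πd³), so d = (16T/(π τ_allow))^(1/3) = (16·527000/(π·3.22×10^7))^(1/3) = 0.4368 m.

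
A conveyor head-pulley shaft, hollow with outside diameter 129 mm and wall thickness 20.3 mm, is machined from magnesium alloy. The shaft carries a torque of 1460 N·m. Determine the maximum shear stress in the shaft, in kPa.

4440 kPa

J = π(d_o⁴ − d_i⁴)/32 = π(0.129⁴ − 0.0884⁴)/32 = 2.119×10^-5 m⁴.
τ_max = T·r/J = 1460 × 0.0645 / 2.119×10^-5 = 4.444×10^6 Pa.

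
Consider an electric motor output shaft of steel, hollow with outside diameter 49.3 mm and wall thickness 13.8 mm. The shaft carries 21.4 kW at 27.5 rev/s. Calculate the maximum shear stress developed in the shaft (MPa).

5.47 MPa

ω = 2π·27.5 = 172.8 rad/s, so T = P/ω = 21.4×10³ / 172.8 = 123.9 N·m.
J = π(d_o⁴ − d_i⁴)/32 = π(0.0493⁴ − 0.0217⁴)/32 = 5.582×10^-7 m⁴.
τ_max = T·r/J = 123.9 × 0.0246 / 5.582×10^-7 = 5.469×10^6 Pa.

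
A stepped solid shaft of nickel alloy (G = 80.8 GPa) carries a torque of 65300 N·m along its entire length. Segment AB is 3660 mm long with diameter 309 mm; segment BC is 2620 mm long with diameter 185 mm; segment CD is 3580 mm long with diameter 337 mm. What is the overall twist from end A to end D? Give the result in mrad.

J_AB = π(0.309)⁴/32 = 8.95×10^-4 m⁴; J_BC = π(0.185)⁴/32 = 1.15×10^-4 m⁴; J_CD = π(0.337)⁴/32 = 1.27×10^-3 m⁴.
θ = (T/G)·Σ L_i/J_i = (65300/80.8×10⁹)·(3.66/8.95×10^-4 + 2.62/1.15×10^-4 + 3.58/1.27×10^-3) = 0.02400 rad.

24.0 mrad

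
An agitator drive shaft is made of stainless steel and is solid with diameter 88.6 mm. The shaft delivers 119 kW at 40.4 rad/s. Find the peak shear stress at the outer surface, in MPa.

ω = 40.4 rad/s, so T = P/ω = 119×10³ / 40.40 = 2946 N·m.
J = πd⁴/32 = π(0.0886)⁴/32 = 6.050×10^-6 m⁴.
τ_max = T·r/J = 2946 × 0.0443 / 6.050×10^-6 = 2.157×10^7 Pa.

21.6 MPa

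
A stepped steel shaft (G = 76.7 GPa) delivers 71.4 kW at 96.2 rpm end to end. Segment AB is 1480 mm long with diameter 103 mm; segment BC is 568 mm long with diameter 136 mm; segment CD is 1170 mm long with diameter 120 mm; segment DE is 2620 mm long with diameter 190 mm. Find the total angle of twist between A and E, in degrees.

1.21°

ω = 2π·96.2/60 = 10.07 rad/s, so T = P/ω = 71.4×10³ / 10.07 = 7088 N·m.
J_AB = π(0.103)⁴/32 = 1.10×10^-5 m⁴; J_BC = π(0.136)⁴/32 = 3.36×10^-5 m⁴; J_CD = π(0.120)⁴/32 = 2.04×10^-5 m⁴; J_DE = π(0.190)⁴/32 = 1.28×10^-4 m⁴.
θ = (T/G)·Σ L_i/J_i = (7088/76.7×10⁹)·(1.48/1.10×10^-5 + 0.568/3.36×10^-5 + 1.17/2.04×10^-5 + 2.62/1.28×10^-4) = 0.02114 rad.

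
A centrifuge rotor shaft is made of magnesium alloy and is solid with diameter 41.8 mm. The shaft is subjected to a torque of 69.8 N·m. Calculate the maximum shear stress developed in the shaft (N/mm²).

J = πd⁴/32 = π(0.0418)⁴/32 = 2.997×10^-7 m⁴.
τ_max = T·r/J = 69.80 × 0.0209 / 2.997×10^-7 = 4.867×10^6 Pa.

4.87 N/mm²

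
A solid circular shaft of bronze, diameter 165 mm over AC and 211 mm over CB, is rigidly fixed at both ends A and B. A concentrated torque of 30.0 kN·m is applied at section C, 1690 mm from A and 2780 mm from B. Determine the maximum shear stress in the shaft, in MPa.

Compatibility: T_A·a/J_AC = T_B·b/J_CB with T_A + T_B = T₀.
J_AC = 7.28×10^-5 m⁴, J_CB = 1.95×10^-4 m⁴, so T_A = T₀·(J_AC/a)/((J_AC/a)+(J_CB/b)) = 11430 N·m, T_B = 18570 N·m.
τ in each portion: τ_AC = 1.30×10^7 Pa, τ_CB = 1.01×10^7 Pa; maximum is in AC.
τ_max = T_AC·r/J = 11430·0.0825/7.28×10^-5 = 1.295×10^7 Pa.

13.0 MPa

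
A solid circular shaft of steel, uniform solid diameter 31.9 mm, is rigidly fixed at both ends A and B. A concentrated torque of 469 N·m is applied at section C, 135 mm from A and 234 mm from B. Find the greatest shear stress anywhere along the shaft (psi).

6770 psi

With uniform GJ and both ends fixed, compatibility θ_AC = θ_CB gives T_A·a = T_B·b, together with T_A + T_B = T₀.
T_A = T₀·b/(a+b) = 469.0·234/369.0 = 297.4 N·m; T_B = 171.6 N·m.
τ in each portion: τ_AC = 4.67×10^7 Pa, τ_CB = 2.69×10^7 Pa; maximum is in AC.
τ_max = T_AC·r/J = 297.4·0.0159/1.02×10^-7 = 4.666×10^7 Pa.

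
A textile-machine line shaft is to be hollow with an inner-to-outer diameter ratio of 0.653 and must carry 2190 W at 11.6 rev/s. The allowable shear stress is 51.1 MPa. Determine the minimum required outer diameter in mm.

ω = 2π·11.6 = 72.88 rad/s, so T = P/ω = 2190 / 72.88 = 30.05 N·m.
For a hollow shaft with d_i/d_o = 0.653: τ_max = 16T/(π d_o³ (1−k⁴)), so d_o = [16T/(π τ_allow (1−k⁴))]^(1/3) = [16·30.05/(π·5.11×10^7·0.8182)]^(1/3) = 0.01541 m.

15.4 mm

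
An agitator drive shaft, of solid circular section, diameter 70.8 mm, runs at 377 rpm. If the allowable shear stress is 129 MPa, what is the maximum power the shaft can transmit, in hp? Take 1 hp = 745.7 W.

J = πd⁴/32 = π(0.0708)⁴/32 = 2.467×10^-6 m⁴.
T_max = τ_allow·J/r = 1.29×10^8 × 2.467×10^-6 / 0.0354 = 8989 N·m.
ω = 2π·377/60 = 39.48 rad/s, so P_max = T_max·ω = 3.549×10^5 W.

476 hp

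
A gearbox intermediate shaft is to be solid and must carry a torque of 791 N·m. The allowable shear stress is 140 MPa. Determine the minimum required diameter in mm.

30.6 mm

For a solid shaft τ_max = 16T/(πd³), so d = (16T/(π τ_allow))^(1/3) = (16·791.0/(π·1.40×10^8))^(1/3) = 0.03064 m.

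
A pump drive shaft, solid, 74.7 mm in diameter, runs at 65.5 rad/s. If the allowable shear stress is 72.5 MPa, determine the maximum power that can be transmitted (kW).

J = πd⁴/32 = π(0.0747)⁴/32 = 3.057×10^-6 m⁴.
T_max = τ_allow·J/r = 7.25×10^7 × 3.057×10^-6 / 0.0374 = 5934 N·m.
ω = 65.5 rad/s, so P_max = T_max·ω = 3.887×10^5 W.

389 kW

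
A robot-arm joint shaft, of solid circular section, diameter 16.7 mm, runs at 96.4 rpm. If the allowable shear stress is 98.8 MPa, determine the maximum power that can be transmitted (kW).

0.912 kW

J = πd⁴/32 = π(0.0167)⁴/32 = 7.636×10^-9 m⁴.
T_max = τ_allow·J/r = 9.88×10^7 × 7.636×10^-9 / 0.00835 = 90.35 N·m.
ω = 2π·96.4/60 = 10.09 rad/s, so P_max = T_max·ω = 912.1 W.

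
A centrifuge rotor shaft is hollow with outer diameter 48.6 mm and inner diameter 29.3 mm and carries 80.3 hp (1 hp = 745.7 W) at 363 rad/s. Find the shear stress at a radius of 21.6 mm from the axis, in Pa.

ω = 363 rad/s, so T = P/ω = 80.3×745.7 / 363.0 = 165.0 N·m.
J = π(d_o⁴ − d_i⁴)/32 = π(0.0486⁴ − 0.0293⁴)/32 = 4.753×10^-7 m⁴.
Shear stress varies linearly with radius: τ = T·r/J = 165.0 × 0.0216 / 4.753×10^-7 = 7.496×10^6 Pa.

7.50e6 Pa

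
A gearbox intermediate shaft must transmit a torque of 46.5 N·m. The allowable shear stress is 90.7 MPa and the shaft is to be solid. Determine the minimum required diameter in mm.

13.8 mm

For a solid shaft τ_max = 16T/(πd³), so d = (16T/(π τ_allow))^(1/3) = (16·46.50/(π·9.07×10^7))^(1/3) = 0.01377 m.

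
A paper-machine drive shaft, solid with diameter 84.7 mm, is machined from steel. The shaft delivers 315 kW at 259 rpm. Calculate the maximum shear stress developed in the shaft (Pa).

ω = 2π·259/60 = 27.12 rad/s, so T = P/ω = 315×10³ / 27.12 = 11610 N·m.
J = πd⁴/32 = π(0.0847)⁴/32 = 5.053×10^-6 m⁴.
τ_max = T·r/J = 11610 × 0.0423 / 5.053×10^-6 = 9.734×10^7 Pa.

9.73e7 Pa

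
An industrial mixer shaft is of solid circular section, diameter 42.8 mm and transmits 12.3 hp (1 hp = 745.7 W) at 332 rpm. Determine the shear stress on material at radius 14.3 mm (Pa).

1.15e7 Pa

ω = 2π·332/60 = 34.77 rad/s, so T = P/ω = 12.3×745.7 / 34.77 = 263.8 N·m.
J = πd⁴/32 = π(0.0428)⁴/32 = 3.294×10^-7 m⁴.
Shear stress varies linearly with radius: τ = T·r/J = 263.8 × 0.0143 / 3.294×10^-7 = 1.145×10^7 Pa.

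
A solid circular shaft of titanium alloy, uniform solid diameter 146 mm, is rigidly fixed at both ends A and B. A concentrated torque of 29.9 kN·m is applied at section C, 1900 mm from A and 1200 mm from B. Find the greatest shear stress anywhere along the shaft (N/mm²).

With uniform GJ and both ends fixed, compatibility θ_AC = θ_CB gives T_A·a = T_B·b, together with T_A + T_B = T₀.
T_A = T₀·b/(a+b) = 29900·1200/3100 = 11570 N·m; T_B = 18330 N·m.
τ in each portion: τ_AC = 1.89×10^7 Pa, τ_CB = 3.00×10^7 Pa; maximum is in CB.
τ_max = T_CB·r/J = 18330·0.0730/4.46×10^-5 = 2.999×10^7 Pa.

30.0 N/mm²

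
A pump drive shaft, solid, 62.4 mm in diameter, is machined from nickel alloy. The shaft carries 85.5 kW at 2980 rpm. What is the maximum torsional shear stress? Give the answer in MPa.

5.74 MPa

ω = 2π·2980/60 = 312.1 rad/s, so T = P/ω = 85.5×10³ / 312.1 = 274.0 N·m.
J = πd⁴/32 = π(0.0624)⁴/32 = 1.488×10^-6 m⁴.
τ_max = T·r/J = 274.0 × 0.0312 / 1.488×10^-6 = 5.743×10^6 Pa.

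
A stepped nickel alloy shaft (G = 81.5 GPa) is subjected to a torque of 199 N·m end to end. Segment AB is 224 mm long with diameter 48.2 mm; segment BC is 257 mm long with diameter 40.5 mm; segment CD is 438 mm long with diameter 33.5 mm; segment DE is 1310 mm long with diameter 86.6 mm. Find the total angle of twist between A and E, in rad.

0.0126 rad

J_AB = π(0.0482)⁴/32 = 5.30×10^-7 m⁴; J_BC = π(0.0405)⁴/32 = 2.64×10^-7 m⁴; J_CD = π(0.0335)⁴/32 = 1.24×10^-7 m⁴; J_DE = π(0.0866)⁴/32 = 5.52×10^-6 m⁴.
θ = (T/G)·Σ L_i/J_i = (199.0/81.5×10⁹)·(0.224/5.30×10^-7 + 0.257/2.64×10^-7 + 0.438/1.24×10^-7 + 1.31/5.52×10^-6) = 0.01264 rad.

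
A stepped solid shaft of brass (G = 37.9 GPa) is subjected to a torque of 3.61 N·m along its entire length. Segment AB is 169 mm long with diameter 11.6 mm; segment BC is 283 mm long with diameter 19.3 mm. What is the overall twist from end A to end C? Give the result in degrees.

0.632°

J_AB = π(0.0116)⁴/32 = 1.78×10^-9 m⁴; J_BC = π(0.0193)⁴/32 = 1.36×10^-8 m⁴.
θ = (T/G)·Σ L_i/J_i = (3.610/37.9×10⁹)·(0.169/1.78×10^-9 + 0.283/1.36×10^-8) = 0.01103 rad.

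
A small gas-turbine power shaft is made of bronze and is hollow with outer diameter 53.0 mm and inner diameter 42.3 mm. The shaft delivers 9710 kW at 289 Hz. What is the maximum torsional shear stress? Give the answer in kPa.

ω = 2π·289 = 1816 rad/s, so T = P/ω = 9710×10³ / 1816 = 5347 N·m.
J = π(d_o⁴ − d_i⁴)/32 = π(0.0530⁴ − 0.0423⁴)/32 = 4.603×10^-7 m⁴.
τ_max = T·r/J = 5347 × 0.0265 / 4.603×10^-7 = 3.078×10^8 Pa.

308000 kPa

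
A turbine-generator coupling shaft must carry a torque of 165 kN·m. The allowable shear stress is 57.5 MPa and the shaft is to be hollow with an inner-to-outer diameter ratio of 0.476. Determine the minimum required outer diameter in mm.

For a hollow shaft with d_i/d_o = 0.476: τ_max = 16T/(π d_o³ (1−k⁴)), so d_o = [16T/(π τ_allow (1−k⁴))]^(1/3) = [16·165000/(π·5.75×10^7·0.9487)]^(1/3) = 0.2488 m.

249 mm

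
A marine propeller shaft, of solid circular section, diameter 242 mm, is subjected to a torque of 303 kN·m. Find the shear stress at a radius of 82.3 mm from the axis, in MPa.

74.1 MPa

J = πd⁴/32 = π(0.242)⁴/32 = 3.367×10^-4 m⁴.
Shear stress varies linearly with radius: τ = T·r/J = 303000 × 0.0823 / 3.367×10^-4 = 7.406×10^7 Pa.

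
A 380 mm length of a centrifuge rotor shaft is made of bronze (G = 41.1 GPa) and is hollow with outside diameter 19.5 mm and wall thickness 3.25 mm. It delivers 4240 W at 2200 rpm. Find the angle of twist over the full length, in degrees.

0.856°

ω = 2π·2200/60 = 230.4 rad/s, so T = P/ω = 4240 / 230.4 = 18.40 N·m.
J = π(d_o⁴ − d_i⁴)/32 = π(0.0195⁴ − 0.0130⁴)/32 = 1.139×10^-8 m⁴.
θ = T·L/(G·J) = 18.40 × 0.380 / (41.1×10⁹ × 1.139×10^-8) = 0.01494 rad.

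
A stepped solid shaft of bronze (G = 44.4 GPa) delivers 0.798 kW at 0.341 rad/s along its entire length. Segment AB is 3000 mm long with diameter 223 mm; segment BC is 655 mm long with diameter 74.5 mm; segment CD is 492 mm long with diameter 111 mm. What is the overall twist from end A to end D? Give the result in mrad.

ω = 0.341 rad/s, so T = P/ω = 0.798×10³ / 0.3410 = 2340 N·m.
J_AB = π(0.223)⁴/32 = 2.43×10^-4 m⁴; J_BC = π(0.0745)⁴/32 = 3.02×10^-6 m⁴; J_CD = π(0.111)⁴/32 = 1.49×10^-5 m⁴.
θ = (T/G)·Σ L_i/J_i = (2340/44.4×10⁹)·(3.00/2.43×10^-4 + 0.655/3.02×10^-6 + 0.492/1.49×10^-5) = 0.01381 rad.

13.8 mrad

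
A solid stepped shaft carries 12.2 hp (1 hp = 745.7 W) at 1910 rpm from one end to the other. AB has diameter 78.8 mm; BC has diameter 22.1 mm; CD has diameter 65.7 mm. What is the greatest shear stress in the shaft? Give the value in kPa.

21500 kPa

ω = 2π·1910/60 = 200.0 rad/s, so T = P/ω = 12.2×745.7 / 200.0 = 45.48 N·m.
Under the same torque, τ_max = 16T/(πd³) is largest where d is smallest — segment BC (d = 22.1 mm).
τ_max = 16·45.48/(π·(0.0221)³) = 2.146×10^7 Pa.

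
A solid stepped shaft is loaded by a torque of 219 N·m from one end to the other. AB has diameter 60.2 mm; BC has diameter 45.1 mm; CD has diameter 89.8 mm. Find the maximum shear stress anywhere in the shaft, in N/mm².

Under the same torque, τ_max = 16T/(πd³) is largest where d is smallest — segment BC (d = 45.1 mm).
τ_max = 16·219.0/(π·(0.0451)³) = 1.216×10^7 Pa.

12.2 N/mm²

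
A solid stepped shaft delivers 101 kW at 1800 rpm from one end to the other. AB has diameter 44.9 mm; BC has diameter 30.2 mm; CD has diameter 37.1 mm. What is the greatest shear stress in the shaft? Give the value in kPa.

99100 kPa

ω = 2π·1800/60 = 188.5 rad/s, so T = P/ω = 101×10³ / 188.5 = 535.8 N·m.
Under the same torque, τ_max = 16T/(πd³) is largest where d is smallest — segment BC (d = 30.2 mm).
τ_max = 16·535.8/(π·(0.0302)³) = 9.908×10^7 Pa.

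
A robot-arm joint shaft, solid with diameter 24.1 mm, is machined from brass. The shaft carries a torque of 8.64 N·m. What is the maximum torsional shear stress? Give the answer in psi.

J = πd⁴/32 = π(0.0241)⁴/32 = 3.312×10^-8 m⁴.
τ_max = T·r/J = 8.640 × 0.0120 / 3.312×10^-8 = 3.144×10^6 Pa.

456 psi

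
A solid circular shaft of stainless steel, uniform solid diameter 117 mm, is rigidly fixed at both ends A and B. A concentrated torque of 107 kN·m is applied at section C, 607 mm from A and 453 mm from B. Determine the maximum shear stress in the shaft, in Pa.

With uniform GJ and both ends fixed, compatibility θ_AC = θ_CB gives T_A·a = T_B·b, together with T_A + T_B = T₀.
T_A = T₀·b/(a+b) = 107000·453/1060 = 45730 N·m; T_B = 61270 N·m.
τ in each portion: τ_AC = 1.45×10^8 Pa, τ_CB = 1.95×10^8 Pa; maximum is in CB.
τ_max = T_CB·r/J = 61270·0.0585/1.84×10^-5 = 1.948×10^8 Pa.

1.95e8 Pa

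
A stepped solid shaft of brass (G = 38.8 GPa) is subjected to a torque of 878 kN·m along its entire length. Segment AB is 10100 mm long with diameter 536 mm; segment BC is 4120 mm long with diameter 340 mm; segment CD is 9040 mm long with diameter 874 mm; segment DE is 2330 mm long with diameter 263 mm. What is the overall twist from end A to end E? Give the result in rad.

0.215 rad

J_AB = π(0.536)⁴/32 = 8.10×10^-3 m⁴; J_BC = π(0.340)⁴/32 = 1.31×10^-3 m⁴; J_CD = π(0.874)⁴/32 = 0.0573 m⁴; J_DE = π(0.263)⁴/32 = 4.70×10^-4 m⁴.
θ = (T/G)·Σ L_i/J_i = (878000/38.8×10⁹)·(10.1/8.10×10^-3 + 4.12/1.31×10^-3 + 9.04/0.0573 + 2.33/4.70×10^-4) = 0.2151 rad.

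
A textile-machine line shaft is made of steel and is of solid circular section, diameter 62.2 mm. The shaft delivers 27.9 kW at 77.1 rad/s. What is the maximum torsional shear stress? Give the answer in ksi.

1.11 ksi

ω = 77.1 rad/s, so T = P/ω = 27.9×10³ / 77.10 = 361.9 N·m.
J = πd⁴/32 = π(0.0622)⁴/32 = 1.469×10^-6 m⁴.
τ_max = T·r/J = 361.9 × 0.0311 / 1.469×10^-6 = 7.659×10^6 Pa.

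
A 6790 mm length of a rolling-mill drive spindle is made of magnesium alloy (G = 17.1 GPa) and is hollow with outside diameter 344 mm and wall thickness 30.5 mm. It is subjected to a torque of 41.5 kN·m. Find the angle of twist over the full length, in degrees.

1.27°

J = π(d_o⁴ − d_i⁴)/32 = π(0.344⁴ − 0.283⁴)/32 = 7.451×10^-4 m⁴.
θ = T·L/(G·J) = 41500 × 6.79 / (17.1×10⁹ × 7.451×10^-4) = 0.02212 rad.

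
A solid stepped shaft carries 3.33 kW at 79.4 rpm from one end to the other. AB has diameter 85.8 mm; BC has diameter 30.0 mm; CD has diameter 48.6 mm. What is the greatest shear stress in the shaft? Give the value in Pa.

ω = 2π·79.4/60 = 8.315 rad/s, so T = P/ω = 3.33×10³ / 8.315 = 400.5 N·m.
Under the same torque, τ_max = 16T/(πd³) is largest where d is smallest — segment BC (d = 30.0 mm).
τ_max = 16·400.5/(π·(0.0300)³) = 7.554×10^7 Pa.

7.55e7 Pa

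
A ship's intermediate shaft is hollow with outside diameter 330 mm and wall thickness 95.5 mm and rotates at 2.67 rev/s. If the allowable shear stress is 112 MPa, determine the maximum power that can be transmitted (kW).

J = π(d_o⁴ − d_i⁴)/32 = π(0.330⁴ − 0.139⁴)/32 = 1.128×10^-3 m⁴.
T_max = τ_allow·J/r = 1.12×10^8 × 1.128×10^-3 / 0.165 = 765400 N·m.
ω = 2π·2.67 = 16.78 rad/s, so P_max = T_max·ω = 1.284×10^7 W.

12800 kW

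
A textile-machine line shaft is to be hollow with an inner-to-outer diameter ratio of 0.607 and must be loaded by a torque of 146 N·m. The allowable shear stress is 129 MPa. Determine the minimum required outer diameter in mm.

For a hollow shaft with d_i/d_o = 0.607: τ_max = 16T/(π d_o³ (1−k⁴)), so d_o = [16T/(π τ_allow (1−k⁴))]^(1/3) = [16·146.0/(π·1.29×10^8·0.8642)]^(1/3) = 0.01882 m.

18.8 mm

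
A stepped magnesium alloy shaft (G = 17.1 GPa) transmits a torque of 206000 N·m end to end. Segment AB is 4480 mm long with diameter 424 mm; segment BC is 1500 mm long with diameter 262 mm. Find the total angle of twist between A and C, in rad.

J_AB = π(0.424)⁴/32 = 3.17×10^-3 m⁴; J_BC = π(0.262)⁴/32 = 4.63×10^-4 m⁴.
θ = (T/G)·Σ L_i/J_i = (206000/17.1×10⁹)·(4.48/3.17×10^-3 + 1.50/4.63×10^-4) = 0.05607 rad.

0.0561 rad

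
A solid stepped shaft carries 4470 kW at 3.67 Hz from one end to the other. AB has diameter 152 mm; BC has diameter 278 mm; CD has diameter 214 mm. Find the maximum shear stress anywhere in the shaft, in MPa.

281 MPa

ω = 2π·3.67 = 23.06 rad/s, so T = P/ω = 4470×10³ / 23.06 = 193800 N·m.
Under the same torque, τ_max = 16T/(πd³) is largest where d is smallest — segment AB (d = 152 mm).
τ_max = 16·193800/(π·(0.152)³) = 2.811×10^8 Pa.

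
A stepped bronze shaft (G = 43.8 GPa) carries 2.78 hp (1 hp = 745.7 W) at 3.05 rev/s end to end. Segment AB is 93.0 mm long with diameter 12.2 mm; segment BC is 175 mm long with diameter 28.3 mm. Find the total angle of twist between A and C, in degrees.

ω = 2π·3.05 = 19.16 rad/s, so T = P/ω = 2.78×745.7 / 19.16 = 108.2 N·m.
J_AB = π(0.0122)⁴/32 = 2.17×10^-9 m⁴; J_BC = π(0.0283)⁴/32 = 6.30×10^-8 m⁴.
θ = (T/G)·Σ L_i/J_i = (108.2/43.8×10⁹)·(0.0930/2.17×10^-9 + 0.175/6.30×10^-8) = 0.1125 rad.

6.44°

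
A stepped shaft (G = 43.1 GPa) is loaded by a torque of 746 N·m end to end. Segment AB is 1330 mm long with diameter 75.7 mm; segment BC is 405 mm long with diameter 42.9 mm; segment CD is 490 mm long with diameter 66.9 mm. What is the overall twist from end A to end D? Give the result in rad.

J_AB = π(0.0757)⁴/32 = 3.22×10^-6 m⁴; J_BC = π(0.0429)⁴/32 = 3.33×10^-7 m⁴; J_CD = π(0.0669)⁴/32 = 1.97×10^-6 m⁴.
θ = (T/G)·Σ L_i/J_i = (746.0/43.1×10⁹)·(1.33/3.22×10^-6 + 0.405/3.33×10^-7 + 0.490/1.97×10^-6) = 0.03253 rad.

0.0325 rad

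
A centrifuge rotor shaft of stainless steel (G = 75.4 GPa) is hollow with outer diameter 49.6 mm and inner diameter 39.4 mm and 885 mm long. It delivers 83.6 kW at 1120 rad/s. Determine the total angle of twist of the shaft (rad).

0.00245 rad

ω = 1120 rad/s, so T = P/ω = 83.6×10³ / 1120 = 74.64 N·m.
J = π(d_o⁴ − d_i⁴)/32 = π(0.0496⁴ − 0.0394⁴)/32 = 3.576×10^-7 m⁴.
θ = T·L/(G·J) = 74.64 × 0.885 / (75.4×10⁹ × 3.576×10^-7) = 2.450×10^-3 rad.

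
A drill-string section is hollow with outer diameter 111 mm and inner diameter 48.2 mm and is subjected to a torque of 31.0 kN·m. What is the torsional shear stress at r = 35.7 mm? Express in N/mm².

77.0 N/mm²

J = π(d_o⁴ − d_i⁴)/32 = π(0.111⁴ − 0.0482⁴)/32 = 1.437×10^-5 m⁴.
Shear stress varies linearly with radius: τ = T·r/J = 31000 × 0.0357 / 1.437×10^-5 = 7.699×10^7 Pa.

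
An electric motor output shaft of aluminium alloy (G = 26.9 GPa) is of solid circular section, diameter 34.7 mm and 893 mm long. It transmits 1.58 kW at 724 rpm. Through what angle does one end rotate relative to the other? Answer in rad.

0.00486 rad

ω = 2π·724/60 = 75.82 rad/s, so T = P/ω = 1.58×10³ / 75.82 = 20.84 N·m.
J = πd⁴/32 = π(0.0347)⁴/32 = 1.423×10^-7 m⁴.
θ = T·L/(G·J) = 20.84 × 0.893 / (26.9×10⁹ × 1.423×10^-7) = 4.860×10^-3 rad.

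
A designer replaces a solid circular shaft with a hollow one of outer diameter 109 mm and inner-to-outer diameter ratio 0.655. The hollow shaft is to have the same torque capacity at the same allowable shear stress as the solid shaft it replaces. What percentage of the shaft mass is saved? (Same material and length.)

Equal τ_max and T ⇒ the solid shaft needs d_s³ = d_o³(1−k⁴), so d_s = 109·(1−0.655⁴)^(1/3) = 101.9 mm.
Area ratio A_h/A_s = d_o²(1−k²)/d_s² = (1−k²)/(1−k⁴)^(2/3) = 0.6539.
Mass saving = 1 − 0.6539 = 34.6 %.

34.6 %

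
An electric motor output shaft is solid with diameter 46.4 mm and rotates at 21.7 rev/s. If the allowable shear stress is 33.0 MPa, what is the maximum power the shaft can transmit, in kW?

88.3 kW

J = πd⁴/32 = π(0.0464)⁴/32 = 4.551×10^-7 m⁴.
T_max = τ_allow·J/r = 3.30×10^7 × 4.551×10^-7 / 0.0232 = 647.3 N·m.
ω = 2π·21.7 = 136.3 rad/s, so P_max = T_max·ω = 8.825×10^4 W.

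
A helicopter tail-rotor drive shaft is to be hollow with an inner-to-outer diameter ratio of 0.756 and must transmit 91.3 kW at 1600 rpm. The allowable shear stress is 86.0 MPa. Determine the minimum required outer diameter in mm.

ω = 2π·1600/60 = 167.6 rad/s, so T = P/ω = 91.3×10³ / 167.6 = 544.9 N·m.
For a hollow shaft with d_i/d_o = 0.756: τ_max = 16T/(π d_o³ (1−k⁴)), so d_o = [16T/(π τ_allow (1−k⁴))]^(1/3) = [16·544.9/(π·8.60×10^7·0.6733)]^(1/3) = 0.03632 m.

36.3 mm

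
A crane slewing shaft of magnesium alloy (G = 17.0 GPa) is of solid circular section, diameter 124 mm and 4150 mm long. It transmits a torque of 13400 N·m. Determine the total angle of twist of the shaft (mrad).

J = πd⁴/32 = π(0.124)⁴/32 = 2.321×10^-5 m⁴.
θ = T·L/(G·J) = 13400 × 4.15 / (17.0×10⁹ × 2.321×10^-5) = 0.1409 rad.

141 mrad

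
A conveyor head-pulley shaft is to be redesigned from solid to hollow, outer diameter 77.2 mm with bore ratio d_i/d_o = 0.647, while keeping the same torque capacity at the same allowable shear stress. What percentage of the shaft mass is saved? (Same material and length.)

33.9 %

Equal τ_max and T ⇒ the solid shaft needs d_s³ = d_o³(1−k⁴), so d_s = 77.2·(1−0.647⁴)^(1/3) = 72.40 mm.
Area ratio A_h/A_s = d_o²(1−k²)/d_s² = (1−k²)/(1−k⁴)^(2/3) = 0.6611.
Mass saving = 1 − 0.6611 = 33.9 %.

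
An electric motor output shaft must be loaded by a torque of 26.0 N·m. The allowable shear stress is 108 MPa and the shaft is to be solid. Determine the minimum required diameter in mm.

10.7 mm

For a solid shaft τ_max = 16T/(πd³), so d = (16T/(π τ_allow))^(1/3) = (16·26.00/(π·1.08×10^8))^(1/3) = 0.01070 m.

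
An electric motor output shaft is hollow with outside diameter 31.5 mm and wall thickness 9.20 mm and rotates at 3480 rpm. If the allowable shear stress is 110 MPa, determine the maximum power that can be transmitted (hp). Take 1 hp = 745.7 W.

320 hp

J = π(d_o⁴ − d_i⁴)/32 = π(0.0315⁴ − 0.0131⁴)/32 = 9.377×10^-8 m⁴.
T_max = τ_allow·J/r = 1.10×10^8 × 9.377×10^-8 / 0.0158 = 654.9 N·m.
ω = 2π·3480/60 = 364.4 rad/s, so P_max = T_max·ω = 2.387×10^5 W.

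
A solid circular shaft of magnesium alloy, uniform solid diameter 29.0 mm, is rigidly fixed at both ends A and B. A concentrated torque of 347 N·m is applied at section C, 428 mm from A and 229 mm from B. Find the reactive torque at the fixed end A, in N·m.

With uniform GJ and both ends fixed, compatibility θ_AC = θ_CB gives T_A·a = T_B·b, together with T_A + T_B = T₀.
T_A = T₀·b/(a+b) = 347.0·229/657.0 = 120.9 N·m; T_B = 226.1 N·m.

121 N·m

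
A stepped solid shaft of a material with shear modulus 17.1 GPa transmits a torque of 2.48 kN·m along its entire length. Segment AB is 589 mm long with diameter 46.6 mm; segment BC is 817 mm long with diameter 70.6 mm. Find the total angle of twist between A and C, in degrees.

13.4°

J_AB = π(0.0466)⁴/32 = 4.63×10^-7 m⁴; J_BC = π(0.0706)⁴/32 = 2.44×10^-6 m⁴.
θ = (T/G)·Σ L_i/J_i = (2480/17.1×10⁹)·(0.589/4.63×10^-7 + 0.817/2.44×10^-6) = 0.2331 rad.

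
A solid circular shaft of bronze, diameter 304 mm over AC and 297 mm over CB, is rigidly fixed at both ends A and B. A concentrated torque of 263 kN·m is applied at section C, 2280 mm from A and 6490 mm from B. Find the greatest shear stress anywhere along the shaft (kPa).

36100 kPa

Compatibility: T_A·a/J_AC = T_B·b/J_CB with T_A + T_B = T₀.
J_AC = 8.38×10^-4 m⁴, J_CB = 7.64×10^-4 m⁴, so T_A = T₀·(J_AC/a)/((J_AC/a)+(J_CB/b)) = 199200 N·m, T_B = 63770 N·m.
τ in each portion: τ_AC = 3.61×10^7 Pa, τ_CB = 1.24×10^7 Pa; maximum is in AC.
τ_max = T_AC·r/J = 199200·0.152/8.38×10^-4 = 3.612×10^7 Pa.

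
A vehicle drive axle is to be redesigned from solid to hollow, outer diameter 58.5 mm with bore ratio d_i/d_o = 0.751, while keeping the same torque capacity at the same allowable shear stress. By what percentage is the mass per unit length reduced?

Equal τ_max and T ⇒ the solid shaft needs d_s³ = d_o³(1−k⁴), so d_s = 58.5·(1−0.751⁴)^(1/3) = 51.49 mm.
Area ratio A_h/A_s = d_o²(1−k²)/d_s² = (1−k²)/(1−k⁴)^(2/3) = 0.5628.
Mass saving = 1 − 0.5628 = 43.7 %.

43.7 %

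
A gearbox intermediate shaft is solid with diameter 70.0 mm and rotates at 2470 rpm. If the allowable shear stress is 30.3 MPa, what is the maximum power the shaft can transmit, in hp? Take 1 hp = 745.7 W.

708 hp

J = πd⁴/32 = π(0.0700)⁴/32 = 2.357×10^-6 m⁴.
T_max = τ_allow·J/r = 3.03×10^7 × 2.357×10^-6 / 0.0350 = 2041 N·m.
ω = 2π·2470/60 = 258.7 rad/s, so P_max = T_max·ω = 5.278×10^5 W.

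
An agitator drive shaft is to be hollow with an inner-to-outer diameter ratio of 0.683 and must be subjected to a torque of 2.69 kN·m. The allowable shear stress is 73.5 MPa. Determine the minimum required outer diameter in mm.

For a hollow shaft with d_i/d_o = 0.683: τ_max = 16T/(π d_o³ (1−k⁴)), so d_o = [16T/(π τ_allow (1−k⁴))]^(1/3) = [16·2690/(π·7.35×10^7·0.7824)]^(1/3) = 0.06199 m.

62.0 mm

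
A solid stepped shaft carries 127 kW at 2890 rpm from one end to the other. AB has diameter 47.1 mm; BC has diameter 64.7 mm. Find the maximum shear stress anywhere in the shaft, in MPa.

ω = 2π·2890/60 = 302.6 rad/s, so T = P/ω = 127×10³ / 302.6 = 419.6 N·m.
Under the same torque, τ_max = 16T/(πd³) is largest where d is smallest — segment AB (d = 47.1 mm).
τ_max = 16·419.6/(π·(0.0471)³) = 2.045×10^7 Pa.

20.5 MPa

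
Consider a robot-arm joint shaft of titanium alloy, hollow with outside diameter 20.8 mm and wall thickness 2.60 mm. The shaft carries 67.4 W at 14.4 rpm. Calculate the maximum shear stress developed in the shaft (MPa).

37.0 MPa

ω = 2π·14.4/60 = 1.508 rad/s, so T = P/ω = 67.4 / 1.508 = 44.70 N·m.
J = π(d_o⁴ − d_i⁴)/32 = π(0.0208⁴ − 0.0156⁴)/32 = 1.256×10^-8 m⁴.
τ_max = T·r/J = 44.70 × 0.0104 / 1.256×10^-8 = 3.700×10^7 Pa.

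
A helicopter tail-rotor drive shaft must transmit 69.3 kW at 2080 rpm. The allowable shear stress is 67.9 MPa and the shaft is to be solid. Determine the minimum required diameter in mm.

ω = 2π·2080/60 = 217.8 rad/s, so T = P/ω = 69.3×10³ / 217.8 = 318.2 N·m.
For a solid shaft τ_max = 16T/(πd³), so d = (16T/(π τ_allow))^(1/3) = (16·318.2/(π·6.79×10^7))^(1/3) = 0.02879 m.

28.8 mm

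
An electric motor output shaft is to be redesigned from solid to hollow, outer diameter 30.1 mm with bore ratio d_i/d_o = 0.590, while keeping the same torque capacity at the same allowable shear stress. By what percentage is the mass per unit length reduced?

Equal τ_max and T ⇒ the solid shaft needs d_s³ = d_o³(1−k⁴), so d_s = 30.1·(1−0.590⁴)^(1/3) = 28.83 mm.
Area ratio A_h/A_s = d_o²(1−k²)/d_s² = (1−k²)/(1−k⁴)^(2/3) = 0.7105.
Mass saving = 1 − 0.7105 = 28.9 %.

28.9 %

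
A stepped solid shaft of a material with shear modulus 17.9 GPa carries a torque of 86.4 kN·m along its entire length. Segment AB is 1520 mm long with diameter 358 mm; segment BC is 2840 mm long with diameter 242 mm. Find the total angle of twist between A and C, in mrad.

J_AB = π(0.358)⁴/32 = 1.61×10^-3 m⁴; J_BC = π(0.242)⁴/32 = 3.37×10^-4 m⁴.
θ = (T/G)·Σ L_i/J_i = (86400/17.9×10⁹)·(1.52/1.61×10^-3 + 2.84/3.37×10^-4) = 0.04526 rad.

45.3 mrad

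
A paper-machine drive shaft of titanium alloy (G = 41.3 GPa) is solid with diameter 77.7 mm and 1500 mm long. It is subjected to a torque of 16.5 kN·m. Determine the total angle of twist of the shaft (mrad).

167 mrad

J = πd⁴/32 = π(0.0777)⁴/32 = 3.578×10^-6 m⁴.
θ = T·L/(G·J) = 16500 × 1.50 / (41.3×10⁹ × 3.578×10^-6) = 0.1675 rad.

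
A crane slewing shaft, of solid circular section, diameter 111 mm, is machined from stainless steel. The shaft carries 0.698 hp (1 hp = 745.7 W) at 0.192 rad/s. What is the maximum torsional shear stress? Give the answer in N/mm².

ω = 0.192 rad/s, so T = P/ω = 0.698×745.7 / 0.1920 = 2711 N·m.
J = πd⁴/32 = π(0.111)⁴/32 = 1.490×10^-5 m⁴.
τ_max = T·r/J = 2711 × 0.0555 / 1.490×10^-5 = 1.010×10^7 Pa.

10.1 N/mm²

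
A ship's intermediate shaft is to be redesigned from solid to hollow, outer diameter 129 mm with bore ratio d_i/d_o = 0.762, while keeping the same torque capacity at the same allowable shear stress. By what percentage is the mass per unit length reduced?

Equal τ_max and T ⇒ the solid shaft needs d_s³ = d_o³(1−k⁴), so d_s = 129·(1−0.762⁴)^(1/3) = 112.5 mm.
Area ratio A_h/A_s = d_o²(1−k²)/d_s² = (1−k²)/(1−k⁴)^(2/3) = 0.5516.
Mass saving = 1 − 0.5516 = 44.8 %.

44.8 %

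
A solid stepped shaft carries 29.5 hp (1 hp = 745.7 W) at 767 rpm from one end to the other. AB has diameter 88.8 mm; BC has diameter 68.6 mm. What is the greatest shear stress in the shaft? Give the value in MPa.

ω = 2π·767/60 = 80.32 rad/s, so T = P/ω = 29.5×745.7 / 80.32 = 273.9 N·m.
Under the same torque, τ_max = 16T/(πd³) is largest where d is smallest — segment BC (d = 68.6 mm).
τ_max = 16·273.9/(π·(0.0686)³) = 4.321×10^6 Pa.

4.32 MPa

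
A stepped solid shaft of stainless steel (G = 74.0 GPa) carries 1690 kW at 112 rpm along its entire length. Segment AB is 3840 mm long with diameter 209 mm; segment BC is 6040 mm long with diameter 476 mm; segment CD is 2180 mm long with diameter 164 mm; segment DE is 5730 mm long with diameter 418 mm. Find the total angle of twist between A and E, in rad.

ω = 2π·112/60 = 11.73 rad/s, so T = P/ω = 1690×10³ / 11.73 = 144100 N·m.
J_AB = π(0.209)⁴/32 = 1.87×10^-4 m⁴; J_BC = π(0.476)⁴/32 = 5.04×10^-3 m⁴; J_CD = π(0.164)⁴/32 = 7.10×10^-5 m⁴; J_DE = π(0.418)⁴/32 = 3.00×10^-3 m⁴.
θ = (T/G)·Σ L_i/J_i = (144100/74.0×10⁹)·(3.84/1.87×10^-4 + 6.04/5.04×10^-3 + 2.18/7.10×10^-5 + 5.73/3.00×10^-3) = 0.1057 rad.

0.106 rad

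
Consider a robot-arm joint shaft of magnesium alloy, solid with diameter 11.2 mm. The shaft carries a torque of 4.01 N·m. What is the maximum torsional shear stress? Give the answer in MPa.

J = πd⁴/32 = π(0.0112)⁴/32 = 1.545×10^-9 m⁴.
τ_max = T·r/J = 4.010 × 0.00560 / 1.545×10^-9 = 1.454×10^7 Pa.

14.5 MPa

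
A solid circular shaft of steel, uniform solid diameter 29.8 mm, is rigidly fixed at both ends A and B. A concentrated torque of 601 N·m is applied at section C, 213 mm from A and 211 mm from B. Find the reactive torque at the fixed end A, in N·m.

299 N·m

With uniform GJ and both ends fixed, compatibility θ_AC = θ_CB gives T_A·a = T_B·b, together with T_A + T_B = T₀.
T_A = T₀·b/(a+b) = 601.0·211/424.0 = 299.1 N·m; T_B = 301.9 N·m.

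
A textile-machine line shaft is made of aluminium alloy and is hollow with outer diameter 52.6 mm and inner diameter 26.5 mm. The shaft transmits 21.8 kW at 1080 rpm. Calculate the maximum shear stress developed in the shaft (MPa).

ω = 2π·1080/60 = 113.1 rad/s, so T = P/ω = 21.8×10³ / 113.1 = 192.8 N·m.
J = π(d_o⁴ − d_i⁴)/32 = π(0.0526⁴ − 0.0265⁴)/32 = 7.031×10^-7 m⁴.
τ_max = T·r/J = 192.8 × 0.0263 / 7.031×10^-7 = 7.210×10^6 Pa.

7.21 MPa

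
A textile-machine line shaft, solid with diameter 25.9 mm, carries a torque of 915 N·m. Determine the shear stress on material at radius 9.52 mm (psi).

28600 psi

J = πd⁴/32 = π(0.0259)⁴/32 = 4.418×10^-8 m⁴.
Shear stress varies linearly with radius: τ = T·r/J = 915.0 × 0.00952 / 4.418×10^-8 = 1.972×10^8 Pa.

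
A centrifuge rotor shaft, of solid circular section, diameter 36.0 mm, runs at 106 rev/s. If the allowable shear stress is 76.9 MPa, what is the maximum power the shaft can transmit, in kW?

J = πd⁴/32 = π(0.0360)⁴/32 = 1.649×10^-7 m⁴.
T_max = τ_allow·J/r = 7.69×10^7 × 1.649×10^-7 / 0.0180 = 704.5 N·m.
ω = 2π·106 = 666.0 rad/s, so P_max = T_max·ω = 4.692×10^5 W.

469 kW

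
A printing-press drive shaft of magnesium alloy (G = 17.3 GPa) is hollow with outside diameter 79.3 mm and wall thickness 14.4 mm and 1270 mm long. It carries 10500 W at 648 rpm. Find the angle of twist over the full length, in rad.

ω = 2π·648/60 = 67.86 rad/s, so T = P/ω = 10500 / 67.86 = 154.7 N·m.
J = π(d_o⁴ − d_i⁴)/32 = π(0.0793⁴ − 0.0505⁴)/32 = 3.244×10^-6 m⁴.
θ = T·L/(G·J) = 154.7 × 1.27 / (17.3×10⁹ × 3.244×10^-6) = 3.502×10^-3 rad.

0.00350 rad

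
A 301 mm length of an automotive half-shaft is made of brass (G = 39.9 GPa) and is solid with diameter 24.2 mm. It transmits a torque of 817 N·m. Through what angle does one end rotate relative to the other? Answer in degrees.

10.5°

J = πd⁴/32 = π(0.0242)⁴/32 = 3.367×10^-8 m⁴.
θ = T·L/(G·J) = 817.0 × 0.301 / (39.9×10⁹ × 3.367×10^-8) = 0.1830 rad.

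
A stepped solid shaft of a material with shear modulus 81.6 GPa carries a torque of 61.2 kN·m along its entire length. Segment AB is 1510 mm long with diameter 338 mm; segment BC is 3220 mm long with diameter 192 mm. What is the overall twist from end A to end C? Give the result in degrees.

J_AB = π(0.338)⁴/32 = 1.28×10^-3 m⁴; J_BC = π(0.192)⁴/32 = 1.33×10^-4 m⁴.
θ = (T/G)·Σ L_i/J_i = (61200/81.6×10⁹)·(1.51/1.28×10^-3 + 3.22/1.33×10^-4) = 0.01899 rad.

1.09°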